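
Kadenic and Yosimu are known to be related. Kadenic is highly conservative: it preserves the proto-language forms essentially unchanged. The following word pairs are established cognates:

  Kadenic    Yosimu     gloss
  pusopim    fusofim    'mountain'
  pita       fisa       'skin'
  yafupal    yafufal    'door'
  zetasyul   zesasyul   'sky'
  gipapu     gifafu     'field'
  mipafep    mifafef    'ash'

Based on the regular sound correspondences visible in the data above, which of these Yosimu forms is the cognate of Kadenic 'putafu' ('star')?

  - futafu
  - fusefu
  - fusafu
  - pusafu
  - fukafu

fusafu

pusopim ~ fusofim — Kadenic p corresponds to Yosimu f word-initially before a back vowel.
pita ~ fisa, zetasyul ~ zesasyul — Kadenic t corresponds to Yosimu s between vowels (before a back vowel).
Applying these to Kadenic 'putafu':
  putafu → futafu   (p→f word-initially before a back vowel)
  futafu → fusafu   (t→s between vowels (before a back vowel))
So the Yosimu cognate is 'fusafu'.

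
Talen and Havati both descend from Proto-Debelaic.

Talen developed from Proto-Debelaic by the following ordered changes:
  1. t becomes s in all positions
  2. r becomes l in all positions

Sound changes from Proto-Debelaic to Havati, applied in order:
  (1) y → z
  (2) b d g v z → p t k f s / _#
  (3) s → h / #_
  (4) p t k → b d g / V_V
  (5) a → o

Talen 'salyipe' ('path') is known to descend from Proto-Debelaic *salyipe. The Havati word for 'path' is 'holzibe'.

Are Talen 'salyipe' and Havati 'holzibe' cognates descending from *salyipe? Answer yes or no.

Derive the expected Havati reflex of *salyipe:
Havati: *salyipe
  salyipe → salzipe   [unconditioned shift]
  salzipe (rule 2 does not apply)
  salzipe → halzipe   [debuccalisation]
  halzipe → halzibe   [intervocalic voicing]
  halzibe → holzibe   [vowel merger]
  giving Havati holzibe.
Havati 'holzibe' matches the regular reflex exactly, so the pair is cognate.

yes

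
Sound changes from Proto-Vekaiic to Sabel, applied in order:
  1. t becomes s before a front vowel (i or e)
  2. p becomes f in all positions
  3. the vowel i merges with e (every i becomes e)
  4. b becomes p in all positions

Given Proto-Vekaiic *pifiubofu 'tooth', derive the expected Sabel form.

fefeupofu

Sabel: *pifiubofu
  pifiubofu (rule 1 does not apply)
  pifiubofu → fifiubofu   [unconditioned shift]
  fifiubofu → fefeubofu   [vowel merger]
  fefeubofu → fefeupofu   [unconditioned shift]
  giving Sabel fefeupofu.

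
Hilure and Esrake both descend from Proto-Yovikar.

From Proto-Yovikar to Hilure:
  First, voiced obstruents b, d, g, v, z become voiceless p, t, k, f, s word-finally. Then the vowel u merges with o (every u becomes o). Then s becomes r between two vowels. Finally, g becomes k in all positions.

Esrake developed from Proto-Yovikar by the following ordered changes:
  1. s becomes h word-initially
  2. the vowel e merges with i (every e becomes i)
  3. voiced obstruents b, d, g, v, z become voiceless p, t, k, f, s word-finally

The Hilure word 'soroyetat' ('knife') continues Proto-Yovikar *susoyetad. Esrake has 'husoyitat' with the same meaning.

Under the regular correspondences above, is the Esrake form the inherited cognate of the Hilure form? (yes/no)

Derive the expected Esrake reflex of *susoyetad:
Esrake: *susoyetad
  susoyetad → husoyetad   [debuccalisation]
  husoyetad → husoyitad   [vowel merger]
  husoyitad → husoyitat   [final devoicing]
  giving Esrake husoyitat.
Esrake 'husoyitat' matches the regular reflex exactly, so the pair is cognate.

yes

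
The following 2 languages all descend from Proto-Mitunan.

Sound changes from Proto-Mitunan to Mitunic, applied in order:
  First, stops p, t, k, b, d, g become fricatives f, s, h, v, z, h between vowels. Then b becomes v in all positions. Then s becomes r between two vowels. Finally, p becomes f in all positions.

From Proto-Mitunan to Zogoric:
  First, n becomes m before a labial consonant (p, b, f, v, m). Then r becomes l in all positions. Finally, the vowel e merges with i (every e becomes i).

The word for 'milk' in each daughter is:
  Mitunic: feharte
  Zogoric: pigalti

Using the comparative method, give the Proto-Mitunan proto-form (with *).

*pegarte

Position 1: Mitunic has f, Zogoric has p. Zogoric preserves p here (none of its changes turn any other segment into p), so the proto-segment is *p.
Position 5: Mitunic has r, Zogoric has l. Taking the neighbouring segments as reconstructed: Mitunic r can only go back to *r; Zogoric l could go back to *l or *r — the one source consistent with every daughter is *r.
Position 7: Mitunic has e, Zogoric has i. Mitunic preserves e here (none of its changes turn any other segment into e), so the proto-segment is *e.
Verify the candidate proto-form against each daughter:
Mitunic: *pegarte > peharte > feharte  (by intervocalic lenition, unconditioned shift)
Zogoric: *pegarte
  pegarte (rule 1 does not apply)
  pegarte → pegalte   [unconditioned shift]
  pegalte → pigalti   [vowel merger]
  giving Zogoric pigalti.
Only *pegarte yields all of Mitunic feharte, Zogoric pigalti.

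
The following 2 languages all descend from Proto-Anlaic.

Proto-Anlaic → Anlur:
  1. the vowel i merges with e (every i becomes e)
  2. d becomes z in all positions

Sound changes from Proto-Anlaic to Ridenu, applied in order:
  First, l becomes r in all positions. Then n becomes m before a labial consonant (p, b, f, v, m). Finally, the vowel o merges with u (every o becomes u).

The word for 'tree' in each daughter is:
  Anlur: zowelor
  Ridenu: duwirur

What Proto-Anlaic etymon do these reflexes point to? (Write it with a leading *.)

*dowilor

Position 1: Anlur has z, Ridenu has d. Ridenu preserves d here (none of its changes turn any other segment into d), so the proto-segment is *d.
Position 6: Anlur has o, Ridenu has u. Anlur preserves o here (none of its changes turn any other segment into o), so the proto-segment is *o.
Verify the candidate proto-form against each daughter:
Anlur: start from *dowilor.
  rule 1 (vowel merger): dowilor → dowelor
  rule 2 (unconditioned shift): dowelor → zowelor
  ⇒ Anlur zowelor
Ridenu: start from *dowilor.
  rule 1 (unconditioned shift): dowilor → dowiror
  rule 2: no change — dowiror
  rule 3 (vowel merger): dowiror → duwirur
  ⇒ Ridenu duwirur
No other proto-form is consistent with every reflex, so the reconstruction is *dowilor.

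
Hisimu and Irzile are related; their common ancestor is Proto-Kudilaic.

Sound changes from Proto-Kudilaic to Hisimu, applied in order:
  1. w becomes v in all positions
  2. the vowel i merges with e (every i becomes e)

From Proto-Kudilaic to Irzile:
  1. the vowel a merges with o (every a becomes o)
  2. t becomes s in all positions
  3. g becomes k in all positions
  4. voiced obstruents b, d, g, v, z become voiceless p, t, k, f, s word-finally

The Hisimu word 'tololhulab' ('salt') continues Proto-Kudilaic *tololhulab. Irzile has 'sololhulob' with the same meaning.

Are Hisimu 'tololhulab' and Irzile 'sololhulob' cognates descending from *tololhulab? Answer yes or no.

no

Derive the expected Irzile reflex of *tololhulab:
Irzile: *tololhulab > tololhulob > sololhulob > sololhulop  (by vowel merger, unconditioned shift, final devoicing)
The regular Irzile reflex would be 'sololhulop', but the attested form is 'sololhulob'. The correspondence is irregular, so they are not cognates (the Irzile form has a different source).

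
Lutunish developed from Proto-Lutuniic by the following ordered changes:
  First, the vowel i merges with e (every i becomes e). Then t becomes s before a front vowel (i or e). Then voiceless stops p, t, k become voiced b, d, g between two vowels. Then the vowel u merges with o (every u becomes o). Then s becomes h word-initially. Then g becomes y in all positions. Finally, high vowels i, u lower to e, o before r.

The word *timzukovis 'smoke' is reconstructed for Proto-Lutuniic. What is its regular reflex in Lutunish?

hemzoyoves

Lutunish: *timzukovis
  timzukovis → temzukoves   [vowel merger]
  temzukoves → semzukoves   [palatalisation]
  semzukoves → semzugoves   [intervocalic voicing]
  semzugoves → semzogoves   [vowel merger]
  semzogoves → hemzogoves   [debuccalisation]
  hemzogoves → hemzoyoves   [unconditioned shift]
  hemzoyoves (rule 7 does not apply)
  giving Lutunish hemzoyoves.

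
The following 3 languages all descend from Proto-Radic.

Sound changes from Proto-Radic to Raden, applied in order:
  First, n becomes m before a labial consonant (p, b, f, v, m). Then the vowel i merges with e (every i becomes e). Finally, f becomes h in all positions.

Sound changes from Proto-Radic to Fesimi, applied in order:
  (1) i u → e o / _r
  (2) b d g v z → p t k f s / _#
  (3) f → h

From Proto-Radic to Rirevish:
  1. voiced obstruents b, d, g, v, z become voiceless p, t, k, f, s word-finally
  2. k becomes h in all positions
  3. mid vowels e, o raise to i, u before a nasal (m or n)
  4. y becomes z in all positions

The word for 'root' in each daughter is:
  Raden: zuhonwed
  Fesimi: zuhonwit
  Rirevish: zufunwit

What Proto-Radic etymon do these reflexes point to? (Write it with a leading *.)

*zufonwid

Position 8: Raden has d, Fesimi has t, Rirevish has t. Raden preserves d here (none of its changes turn any other segment into d), so the proto-segment is *d.
Position 3: Raden has h, Fesimi has h, Rirevish has f. Taking the neighbouring segments as reconstructed: Raden h could go back to *f or *h; Fesimi h could go back to *f or *h; Rirevish f can only go back to *f — the one source consistent with every daughter is *f.
Position 7: Raden has e, Fesimi has i, Rirevish has i. Fesimi preserves i here (none of its changes turn any other segment into i), so the proto-segment is *i.
Continuing position by position gives *zufonwid; check it forward:
Raden: *zufonwid
  zufonwid (rule 1 does not apply)
  zufonwid → zufonwed   [vowel merger]
  zufonwed → zuhonwed   [unconditioned shift]
  giving Raden zuhonwed.
Fesimi: *zufonwid > zufonwit > zuhonwit  (by final devoicing, unconditioned shift)
Rirevish: *zufonwid > zufonwit > zufunwit  (by final devoicing, pre-nasal raising)
Only *zufonwid yields all of Raden zuhonwed, Fesimi zuhonwit, Rirevish zufunwit.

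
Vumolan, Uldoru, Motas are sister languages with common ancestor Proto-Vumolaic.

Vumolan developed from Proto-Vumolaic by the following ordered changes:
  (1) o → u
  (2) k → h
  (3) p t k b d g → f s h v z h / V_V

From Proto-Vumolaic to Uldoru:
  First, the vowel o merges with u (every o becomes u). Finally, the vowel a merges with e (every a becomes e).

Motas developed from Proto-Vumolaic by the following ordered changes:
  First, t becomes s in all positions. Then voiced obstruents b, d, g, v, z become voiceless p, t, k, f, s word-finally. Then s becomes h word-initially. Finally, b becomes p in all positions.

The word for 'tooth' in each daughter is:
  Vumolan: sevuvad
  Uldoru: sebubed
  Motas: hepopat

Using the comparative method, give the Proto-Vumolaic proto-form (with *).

Position 5: Vumolan has v, Uldoru has b, Motas has p. Uldoru preserves b here (none of its changes turn any other segment into b), so the proto-segment is *b.
Position 4: Vumolan has u, Uldoru has u, Motas has o. Motas preserves o here (none of its changes turn any other segment into o), so the proto-segment is *o.
Position 7: Vumolan has d, Uldoru has d, Motas has t. Vumolan preserves d here (none of its changes turn any other segment into d), so the proto-segment is *d.
Continuing position by position gives *sebobad; check it forward:
Vumolan: start from *sebobad.
  rule 1 (vowel merger): sebobad → sebubad
  rule 2: no change — sebubad
  rule 3 (intervocalic lenition): sebubad → sevuvad
  ⇒ Vumolan sevuvad
Uldoru: *sebobad > sebubad > sebubed  (by vowel merger, vowel merger)
Motas: start from *sebobad.
  rule 1: no change — sebobad
  rule 2 (final devoicing): sebobad → sebobat
  rule 3 (debuccalisation): sebobat → hebobat
  rule 4 (unconditioned shift): hebobat → hepopat
  ⇒ Motas hepopat
Only *sebobad yields all of Vumolan sevuvad, Uldoru sebubed, Motas hepopat.

*sebobad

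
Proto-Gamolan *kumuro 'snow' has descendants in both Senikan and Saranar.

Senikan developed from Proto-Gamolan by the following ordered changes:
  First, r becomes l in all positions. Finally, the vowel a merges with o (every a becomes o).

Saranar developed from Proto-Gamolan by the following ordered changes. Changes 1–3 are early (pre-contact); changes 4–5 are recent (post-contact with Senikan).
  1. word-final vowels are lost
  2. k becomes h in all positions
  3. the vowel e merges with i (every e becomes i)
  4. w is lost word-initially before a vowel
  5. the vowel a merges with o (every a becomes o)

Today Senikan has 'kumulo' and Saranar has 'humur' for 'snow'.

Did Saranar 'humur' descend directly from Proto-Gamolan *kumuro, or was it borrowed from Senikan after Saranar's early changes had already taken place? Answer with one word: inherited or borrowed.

If inherited, *kumuro would pass through all of Saranar's changes:
Saranar: *kumuro
  kumuro → kumur   [apocope]
  kumur → humur   [unconditioned shift]
  humur (rule 3 does not apply)
  humur (rule 4 does not apply)
  humur (rule 5 does not apply)
  giving Saranar humur.
If borrowed from Senikan 'kumulo' after the early changes, it would undergo only the recent ones:
  rule 4 (glide loss): no change (kumulo)
  rule 5 (vowel merger): no change (kumulo)
  ⇒ as a loan: kumulo
Saranar 'humur' matches the inherited outcome exactly, so it is an inherited cognate, not a loan.

inherited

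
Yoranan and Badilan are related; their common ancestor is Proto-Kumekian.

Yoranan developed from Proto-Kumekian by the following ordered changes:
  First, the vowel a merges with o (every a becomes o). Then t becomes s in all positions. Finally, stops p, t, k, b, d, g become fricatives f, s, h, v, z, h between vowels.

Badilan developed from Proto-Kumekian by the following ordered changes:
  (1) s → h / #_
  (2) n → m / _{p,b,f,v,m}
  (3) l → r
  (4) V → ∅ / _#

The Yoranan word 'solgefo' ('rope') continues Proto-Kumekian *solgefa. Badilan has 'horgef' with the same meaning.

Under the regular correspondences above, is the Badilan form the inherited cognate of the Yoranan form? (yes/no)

Derive the expected Badilan reflex of *solgefa:
Badilan: *solgefa > holgefa > horgefa > horgef  (by debuccalisation, unconditioned shift, apocope)
Badilan 'horgef' matches the regular reflex exactly, so the pair is cognate.

yes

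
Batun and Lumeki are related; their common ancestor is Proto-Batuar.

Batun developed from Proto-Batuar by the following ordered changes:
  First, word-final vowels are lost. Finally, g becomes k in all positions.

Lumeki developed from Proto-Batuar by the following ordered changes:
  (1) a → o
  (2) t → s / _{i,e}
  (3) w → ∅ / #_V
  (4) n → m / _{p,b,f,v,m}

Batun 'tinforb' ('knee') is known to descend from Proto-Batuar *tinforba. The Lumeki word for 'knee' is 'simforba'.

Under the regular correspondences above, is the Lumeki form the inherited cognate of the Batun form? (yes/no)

no

Derive the expected Lumeki reflex of *tinforba:
Lumeki: *tinforba > tinforbo > sinforbo > simforbo  (by vowel merger, palatalisation, nasal place assimilation)
The regular Lumeki reflex would be 'simforbo', but the attested form is 'simforba'. The correspondence is irregular, so they are not cognates (the Lumeki form has a different source).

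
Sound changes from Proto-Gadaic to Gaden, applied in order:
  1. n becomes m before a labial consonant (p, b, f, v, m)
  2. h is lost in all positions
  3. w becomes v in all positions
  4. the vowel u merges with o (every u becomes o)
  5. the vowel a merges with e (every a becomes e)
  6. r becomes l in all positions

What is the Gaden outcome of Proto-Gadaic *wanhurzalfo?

venolzelfo

Gaden: *wanhurzalfo > wanurzalfo > vanurzalfo > vanorzalfo > venorzelfo > venolzelfo  (by h-loss, unconditioned shift, vowel merger, vowel merger, unconditioned shift)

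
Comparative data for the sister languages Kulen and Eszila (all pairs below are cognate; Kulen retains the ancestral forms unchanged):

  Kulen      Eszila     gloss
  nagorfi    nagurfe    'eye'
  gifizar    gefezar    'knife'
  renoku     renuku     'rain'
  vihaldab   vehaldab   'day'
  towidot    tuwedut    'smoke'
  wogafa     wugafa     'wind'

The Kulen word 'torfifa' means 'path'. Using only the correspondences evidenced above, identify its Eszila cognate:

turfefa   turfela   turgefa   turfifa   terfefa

turfefa

nagorfi ~ nagurfe — Kulen o corresponds to Eszila u after a consonant, before r.
gifizar ~ gefezar — Kulen i corresponds to Eszila e after a consonant, before a labial obstruent.
Applying these to Kulen 'torfifa':
  torfifa → turfifa   (o→u after a consonant, before r)
  turfifa → turfefa   (i→e after a consonant, before a labial obstruent)
So the Eszila cognate is 'turfefa'.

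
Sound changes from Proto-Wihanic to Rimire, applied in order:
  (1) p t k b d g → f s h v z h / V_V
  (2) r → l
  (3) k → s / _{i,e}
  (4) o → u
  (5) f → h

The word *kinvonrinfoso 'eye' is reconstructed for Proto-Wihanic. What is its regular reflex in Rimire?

sinvunlinhusu

Rimire: *kinvonrinfoso > kinvonlinfoso > sinvonlinfoso > sinvunlinfusu > sinvunlinhusu  (by unconditioned shift, palatalisation, vowel merger, unconditioned shift)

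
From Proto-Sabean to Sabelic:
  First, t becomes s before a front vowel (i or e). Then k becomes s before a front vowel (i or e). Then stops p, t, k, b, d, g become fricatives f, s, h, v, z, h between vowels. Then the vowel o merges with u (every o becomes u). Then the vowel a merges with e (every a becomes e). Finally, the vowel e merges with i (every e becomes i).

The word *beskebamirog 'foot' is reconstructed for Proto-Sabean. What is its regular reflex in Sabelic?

Sabelic: *beskebamirog
  beskebamirog (rule 1 does not apply)
  beskebamirog → bessebamirog   [palatalisation]
  bessebamirog → bessevamirog   [intervocalic lenition]
  bessevamirog → bessevamirug   [vowel merger]
  bessevamirug → bessevemirug   [vowel merger]
  bessevemirug → bissivimirug   [vowel merger]
  giving Sabelic bissivimirug.

bissivimirug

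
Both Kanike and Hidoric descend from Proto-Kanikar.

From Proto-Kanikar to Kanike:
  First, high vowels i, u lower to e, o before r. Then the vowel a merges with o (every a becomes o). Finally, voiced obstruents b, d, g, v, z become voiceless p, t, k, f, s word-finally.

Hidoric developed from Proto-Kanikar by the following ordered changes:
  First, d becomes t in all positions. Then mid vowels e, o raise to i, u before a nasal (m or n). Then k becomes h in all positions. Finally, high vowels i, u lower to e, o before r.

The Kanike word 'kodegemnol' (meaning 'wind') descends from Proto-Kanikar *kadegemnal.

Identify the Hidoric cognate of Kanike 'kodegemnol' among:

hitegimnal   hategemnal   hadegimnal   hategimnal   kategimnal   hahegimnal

hategimnal

Hidoric: *kadegemnal > kategemnal > kategimnal > hategimnal  (by unconditioned shift, pre-nasal raising, unconditioned shift)
The other candidates each miss or misapply at least one Hidoric change.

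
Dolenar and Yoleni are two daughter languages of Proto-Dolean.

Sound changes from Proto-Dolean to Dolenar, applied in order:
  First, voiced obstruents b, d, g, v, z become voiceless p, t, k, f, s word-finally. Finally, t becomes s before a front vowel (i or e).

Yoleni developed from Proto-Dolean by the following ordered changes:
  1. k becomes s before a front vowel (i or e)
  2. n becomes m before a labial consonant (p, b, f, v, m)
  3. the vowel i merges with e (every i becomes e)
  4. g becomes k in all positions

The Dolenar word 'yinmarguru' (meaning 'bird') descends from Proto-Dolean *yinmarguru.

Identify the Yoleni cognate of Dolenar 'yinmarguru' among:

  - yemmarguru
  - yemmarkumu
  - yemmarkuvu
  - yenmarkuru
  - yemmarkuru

Yoleni: *yinmarguru
  yinmarguru (rule 1 does not apply)
  yinmarguru → yimmarguru   [nasal place assimilation]
  yimmarguru → yemmarguru   [vowel merger]
  yemmarguru → yemmarkuru   [unconditioned shift]
  giving Yoleni yemmarkuru.
The other candidates each miss or misapply at least one Yoleni change.

yemmarkuru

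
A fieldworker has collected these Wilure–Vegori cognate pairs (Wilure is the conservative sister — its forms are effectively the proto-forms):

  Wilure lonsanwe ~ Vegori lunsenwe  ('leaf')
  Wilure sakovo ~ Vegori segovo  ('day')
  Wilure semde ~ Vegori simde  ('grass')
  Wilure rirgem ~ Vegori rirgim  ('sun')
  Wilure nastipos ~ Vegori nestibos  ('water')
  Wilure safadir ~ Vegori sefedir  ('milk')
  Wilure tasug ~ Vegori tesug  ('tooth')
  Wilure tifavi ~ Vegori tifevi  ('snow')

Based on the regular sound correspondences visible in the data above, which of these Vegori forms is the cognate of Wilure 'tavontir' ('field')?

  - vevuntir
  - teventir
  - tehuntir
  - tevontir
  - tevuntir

tifavi ~ tifevi — Wilure a corresponds to Vegori e after a consonant, before a labial obstruent.
lonsanwe ~ lunsenwe — Wilure o corresponds to Vegori u after a consonant, before a nasal.
Applying these to Wilure 'tavontir':
  tavontir → tevontir   (a→e after a consonant, before a labial obstruent)
  tevontir → tevuntir   (o→u after a consonant, before a nasal)
So the Vegori cognate is 'tevuntir'.

tevuntir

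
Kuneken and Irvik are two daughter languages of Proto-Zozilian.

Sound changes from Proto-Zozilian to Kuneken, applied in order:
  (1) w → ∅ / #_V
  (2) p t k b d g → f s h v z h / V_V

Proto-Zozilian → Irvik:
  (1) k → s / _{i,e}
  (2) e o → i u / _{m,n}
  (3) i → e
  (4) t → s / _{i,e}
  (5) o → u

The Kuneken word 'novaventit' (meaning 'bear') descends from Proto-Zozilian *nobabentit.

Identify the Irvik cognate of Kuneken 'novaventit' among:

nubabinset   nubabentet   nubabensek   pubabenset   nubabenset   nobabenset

Irvik: start from *nobabentit.
  rule 1: no change — nobabentit
  rule 2 (pre-nasal raising): nobabentit → nobabintit
  rule 3 (vowel merger): nobabintit → nobabentet
  rule 4 (palatalisation): nobabentet → nobabenset
  rule 5 (vowel merger): nobabenset → nubabenset
  ⇒ Irvik nubabenset
Only 'nubabenset' matches the regular Irvik development of *nobabentit.

nubabenset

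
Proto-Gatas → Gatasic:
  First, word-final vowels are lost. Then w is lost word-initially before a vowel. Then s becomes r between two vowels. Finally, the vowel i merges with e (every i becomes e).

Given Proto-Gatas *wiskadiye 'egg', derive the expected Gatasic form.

Gatasic: *wiskadiye
  wiskadiye → wiskadiy   [apocope]
  wiskadiy → iskadiy   [glide loss]
  iskadiy (rule 3 does not apply)
  iskadiy → eskadey   [vowel merger]
  giving Gatasic eskadey.

eskadey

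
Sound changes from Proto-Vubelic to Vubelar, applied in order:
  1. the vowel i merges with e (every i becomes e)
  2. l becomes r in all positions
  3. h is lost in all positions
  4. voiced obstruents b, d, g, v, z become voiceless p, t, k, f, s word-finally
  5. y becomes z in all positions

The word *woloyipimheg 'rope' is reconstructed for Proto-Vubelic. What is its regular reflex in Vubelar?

Vubelar: *woloyipimheg > woloyepemheg > woroyepemheg > woroyepemeg > woroyepemek > worozepemek  (by vowel merger, unconditioned shift, h-loss, final devoicing, unconditioned shift)

worozepemek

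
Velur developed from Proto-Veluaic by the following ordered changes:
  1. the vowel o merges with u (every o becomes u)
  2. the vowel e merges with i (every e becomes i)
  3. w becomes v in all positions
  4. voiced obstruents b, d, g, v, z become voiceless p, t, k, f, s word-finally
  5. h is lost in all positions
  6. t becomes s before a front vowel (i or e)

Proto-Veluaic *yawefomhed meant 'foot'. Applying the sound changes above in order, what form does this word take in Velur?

yavifumit

Velur: *yawefomhed
  yawefomhed → yawefumhed   [vowel merger]
  yawefumhed → yawifumhid   [vowel merger]
  yawifumhid → yavifumhid   [unconditioned shift]
  yavifumhid → yavifumhit   [final devoicing]
  yavifumhit → yavifumit   [h-loss]
  yavifumit (rule 6 does not apply)
  giving Velur yavifumit.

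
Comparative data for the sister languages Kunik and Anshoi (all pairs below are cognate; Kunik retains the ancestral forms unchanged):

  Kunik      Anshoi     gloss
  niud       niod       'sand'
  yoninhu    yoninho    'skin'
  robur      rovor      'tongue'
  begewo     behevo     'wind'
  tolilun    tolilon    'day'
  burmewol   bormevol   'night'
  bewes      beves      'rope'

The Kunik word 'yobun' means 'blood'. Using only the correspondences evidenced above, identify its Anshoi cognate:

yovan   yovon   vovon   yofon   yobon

yovon

robur ~ rovor — Kunik b corresponds to Anshoi v between vowels (before a back vowel).
tolilun ~ tolilon — Kunik u corresponds to Anshoi o after a consonant, before a nasal.
Applying these to Kunik 'yobun':
  yobun → yovun   (b→v between vowels (before a back vowel))
  yovun → yovon   (u→o after a consonant, before a nasal)
So the Anshoi cognate is 'yovon'.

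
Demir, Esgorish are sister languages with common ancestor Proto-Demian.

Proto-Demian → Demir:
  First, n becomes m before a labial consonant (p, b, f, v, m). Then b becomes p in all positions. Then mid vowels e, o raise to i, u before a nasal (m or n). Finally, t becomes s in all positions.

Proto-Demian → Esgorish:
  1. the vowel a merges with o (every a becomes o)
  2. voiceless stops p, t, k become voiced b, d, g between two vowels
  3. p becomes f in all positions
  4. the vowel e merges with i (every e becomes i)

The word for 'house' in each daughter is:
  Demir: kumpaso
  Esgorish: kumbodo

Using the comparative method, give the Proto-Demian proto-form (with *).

*kumbato

Position 5: Demir has a, Esgorish has o. Demir preserves a here (none of its changes turn any other segment into a), so the proto-segment is *a.
Position 4: Demir has p, Esgorish has b. Taking the neighbouring segments as reconstructed: Demir p could go back to *p or *b; Esgorish b can only go back to *b — the one source consistent with every daughter is *b.
Position 6: Demir has s, Esgorish has d. Taking the neighbouring segments as reconstructed: Demir s could go back to *t or *s; Esgorish d could go back to *t or *d — the one source consistent with every daughter is *t.
The remaining positions agree across the daughters. Check the candidate against every language:
Demir: *kumbato > kumpato > kumpaso  (by unconditioned shift, unconditioned shift)
Esgorish: *kumbato > kumboto > kumbodo  (by vowel merger, intervocalic voicing)
No other proto-form is consistent with every reflex, so the reconstruction is *kumbato.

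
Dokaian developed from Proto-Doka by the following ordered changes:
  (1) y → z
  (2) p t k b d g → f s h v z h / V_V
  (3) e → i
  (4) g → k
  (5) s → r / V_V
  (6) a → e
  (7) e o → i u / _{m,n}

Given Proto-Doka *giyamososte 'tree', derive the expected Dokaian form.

Dokaian: *giyamososte > gizamososte > gizamososti > kizamososti > kizamorosti > kizemorosti > kizimorosti  (by unconditioned shift, vowel merger, unconditioned shift, rhotacism, vowel merger, pre-nasal raising)

kizimorosti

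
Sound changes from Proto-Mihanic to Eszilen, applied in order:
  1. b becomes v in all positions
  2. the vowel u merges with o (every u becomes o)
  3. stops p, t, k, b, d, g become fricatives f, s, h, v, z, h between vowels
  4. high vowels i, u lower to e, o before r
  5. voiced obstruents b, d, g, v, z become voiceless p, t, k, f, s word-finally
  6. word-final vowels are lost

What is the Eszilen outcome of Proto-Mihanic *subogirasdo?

Eszilen: *subogirasdo
  subogirasdo → suvogirasdo   [unconditioned shift]
  suvogirasdo → sovogirasdo   [vowel merger]
  sovogirasdo → sovohirasdo   [intervocalic lenition]
  sovohirasdo → sovoherasdo   [pre-rhotic lowering]
  sovoherasdo (rule 5 does not apply)
  sovoherasdo → sovoherasd   [apocope]
  giving Eszilen sovoherasd.

sovoherasd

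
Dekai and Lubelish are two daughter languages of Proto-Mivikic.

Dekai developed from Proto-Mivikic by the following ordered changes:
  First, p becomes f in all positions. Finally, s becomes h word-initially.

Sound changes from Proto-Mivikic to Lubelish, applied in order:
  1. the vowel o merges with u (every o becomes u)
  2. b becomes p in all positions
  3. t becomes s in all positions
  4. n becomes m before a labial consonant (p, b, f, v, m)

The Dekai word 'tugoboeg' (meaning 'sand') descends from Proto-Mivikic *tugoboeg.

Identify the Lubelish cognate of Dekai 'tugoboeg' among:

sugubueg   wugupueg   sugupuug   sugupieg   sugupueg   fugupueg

sugupueg

Lubelish: start from *tugoboeg.
  rule 1 (vowel merger): tugoboeg → tugubueg
  rule 2 (unconditioned shift): tugubueg → tugupueg
  rule 3 (unconditioned shift): tugupueg → sugupueg
  rule 4: no change — sugupueg
  ⇒ Lubelish sugupueg
Among the options, 'sugupueg' alone shows every Lubelish change applied in order.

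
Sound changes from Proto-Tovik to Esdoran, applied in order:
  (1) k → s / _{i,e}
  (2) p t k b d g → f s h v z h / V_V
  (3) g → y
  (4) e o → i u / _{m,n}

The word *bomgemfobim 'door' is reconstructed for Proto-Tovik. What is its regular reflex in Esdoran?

Esdoran: *bomgemfobim
  bomgemfobim (rule 1 does not apply)
  bomgemfobim → bomgemfovim   [intervocalic lenition]
  bomgemfovim → bomyemfovim   [unconditioned shift]
  bomyemfovim → bumyimfovim   [pre-nasal raising]
  giving Esdoran bumyimfovim.

bumyimfovim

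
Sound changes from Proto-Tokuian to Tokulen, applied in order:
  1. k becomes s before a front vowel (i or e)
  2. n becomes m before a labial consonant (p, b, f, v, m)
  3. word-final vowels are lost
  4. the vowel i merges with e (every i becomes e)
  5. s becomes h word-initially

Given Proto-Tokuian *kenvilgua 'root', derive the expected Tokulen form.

Tokulen: *kenvilgua
  kenvilgua → senvilgua   [palatalisation]
  senvilgua → semvilgua   [nasal place assimilation]
  semvilgua → semvilgu   [apocope]
  semvilgu → semvelgu   [vowel merger]
  semvelgu → hemvelgu   [debuccalisation]
  giving Tokulen hemvelgu.

hemvelgu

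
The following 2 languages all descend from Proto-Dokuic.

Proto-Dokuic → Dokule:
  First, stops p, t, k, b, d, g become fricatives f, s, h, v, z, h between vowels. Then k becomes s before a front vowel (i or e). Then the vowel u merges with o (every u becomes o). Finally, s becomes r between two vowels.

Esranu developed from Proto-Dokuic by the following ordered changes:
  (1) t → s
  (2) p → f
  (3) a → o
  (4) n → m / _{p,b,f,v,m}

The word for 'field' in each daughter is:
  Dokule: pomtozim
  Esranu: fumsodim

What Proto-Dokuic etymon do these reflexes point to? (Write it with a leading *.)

*pumtodim

Position 2: Dokule has o, Esranu has u. Esranu preserves u here (none of its changes turn any other segment into u), so the proto-segment is *u.
Position 6: Dokule has z, Esranu has d. Esranu preserves d here (none of its changes turn any other segment into d), so the proto-segment is *d.
This points to *pumtodim. Verify forward in each daughter:
Dokule: *pumtodim > pumtozim > pomtozim  (by intervocalic lenition, vowel merger)
Esranu: *pumtodim > pumsodim > fumsodim  (by unconditioned shift, unconditioned shift)
Only *pumtodim yields all of Dokule pomtozim, Esranu fumsodim.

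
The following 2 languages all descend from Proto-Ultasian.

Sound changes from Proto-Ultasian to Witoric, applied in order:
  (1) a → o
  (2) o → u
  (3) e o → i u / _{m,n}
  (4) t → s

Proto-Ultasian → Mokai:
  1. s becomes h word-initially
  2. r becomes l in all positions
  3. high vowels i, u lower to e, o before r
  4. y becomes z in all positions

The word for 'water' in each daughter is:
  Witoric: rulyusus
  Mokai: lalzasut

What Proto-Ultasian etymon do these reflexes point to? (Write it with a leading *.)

*ralyasut

Position 1: Witoric has r, Mokai has l. Witoric preserves r here (none of its changes turn any other segment into r), so the proto-segment is *r.
Position 8: Witoric has s, Mokai has t. Mokai preserves t here (none of its changes turn any other segment into t), so the proto-segment is *t.
Continuing position by position gives *ralyasut; check it forward:
Witoric: *ralyasut > rolyosut > rulyusut > rulyusus  (by vowel merger, vowel merger, unconditioned shift)
Mokai: *ralyasut > lalyasut > lalzasut  (by unconditioned shift, unconditioned shift)
No other proto-form is consistent with every reflex, so the reconstruction is *ralyasut.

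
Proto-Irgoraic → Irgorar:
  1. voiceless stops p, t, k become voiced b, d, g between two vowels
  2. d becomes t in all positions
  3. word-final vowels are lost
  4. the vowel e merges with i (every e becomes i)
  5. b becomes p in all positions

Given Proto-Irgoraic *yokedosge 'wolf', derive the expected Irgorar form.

yogitosg

Irgorar: *yokedosge
  yokedosge → yogedosge   [intervocalic voicing]
  yogedosge → yogetosge   [unconditioned shift]
  yogetosge → yogetosg   [apocope]
  yogetosg → yogitosg   [vowel merger]
  yogitosg (rule 5 does not apply)
  giving Irgorar yogitosg.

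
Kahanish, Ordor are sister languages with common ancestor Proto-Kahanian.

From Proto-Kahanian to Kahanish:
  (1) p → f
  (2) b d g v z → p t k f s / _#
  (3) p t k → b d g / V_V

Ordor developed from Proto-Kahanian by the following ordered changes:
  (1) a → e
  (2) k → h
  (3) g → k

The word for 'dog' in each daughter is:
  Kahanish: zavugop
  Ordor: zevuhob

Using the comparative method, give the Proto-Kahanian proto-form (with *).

Position 5: Kahanish has g, Ordor has h. Taking the neighbouring segments as reconstructed: Kahanish g could go back to *k or *g; Ordor h could go back to *k or *h — the one source consistent with every daughter is *k.
Position 7: Kahanish has p, Ordor has b. Ordor preserves b here (none of its changes turn any other segment into b), so the proto-segment is *b.
Position 2: Kahanish has a, Ordor has e. Kahanish preserves a here (none of its changes turn any other segment into a), so the proto-segment is *a.
This points to *zavukob. Verify forward in each daughter:
Kahanish: *zavukob
  zavukob (rule 1 does not apply)
  zavukob → zavukop   [final devoicing]
  zavukop → zavugop   [intervocalic voicing]
  giving Kahanish zavugop.
Ordor: start from *zavukob.
  rule 1 (vowel merger): zavukob → zevukob
  rule 2 (unconditioned shift): zevukob → zevuhob
  rule 3: no change — zevuhob
  ⇒ Ordor zevuhob
*zavukob is the unique common source.

*zavukob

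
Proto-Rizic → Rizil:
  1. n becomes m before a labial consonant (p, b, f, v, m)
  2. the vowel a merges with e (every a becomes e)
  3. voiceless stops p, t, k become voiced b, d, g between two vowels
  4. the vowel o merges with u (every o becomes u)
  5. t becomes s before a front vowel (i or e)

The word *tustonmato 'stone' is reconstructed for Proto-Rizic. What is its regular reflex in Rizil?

Rizil: *tustonmato
  tustonmato → tustommato   [nasal place assimilation]
  tustommato → tustommeto   [vowel merger]
  tustommeto → tustommedo   [intervocalic voicing]
  tustommedo → tustummedu   [vowel merger]
  tustummedu (rule 5 does not apply)
  giving Rizil tustummedu.

tustummedu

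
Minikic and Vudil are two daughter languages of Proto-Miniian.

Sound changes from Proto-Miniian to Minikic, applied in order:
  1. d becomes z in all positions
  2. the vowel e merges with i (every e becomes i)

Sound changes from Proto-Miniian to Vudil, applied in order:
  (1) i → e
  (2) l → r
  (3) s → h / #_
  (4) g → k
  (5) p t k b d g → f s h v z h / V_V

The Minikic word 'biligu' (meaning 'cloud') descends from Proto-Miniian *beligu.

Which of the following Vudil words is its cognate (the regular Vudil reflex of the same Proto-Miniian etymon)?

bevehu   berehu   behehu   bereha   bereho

berehu

Vudil: *beligu > belegu > beregu > bereku > berehu  (by vowel merger, unconditioned shift, unconditioned shift, intervocalic lenition)
Among the options, 'berehu' alone shows every Vudil change applied in order.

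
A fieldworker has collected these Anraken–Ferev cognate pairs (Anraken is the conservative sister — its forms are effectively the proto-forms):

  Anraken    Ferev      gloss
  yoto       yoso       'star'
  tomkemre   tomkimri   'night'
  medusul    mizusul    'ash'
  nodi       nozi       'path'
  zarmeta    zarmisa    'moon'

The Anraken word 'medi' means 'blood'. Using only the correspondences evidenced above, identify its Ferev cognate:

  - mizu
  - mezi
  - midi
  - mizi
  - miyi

medusul ~ mizusul, zarmeta ~ zarmisa — Anraken e corresponds to Ferev i after a consonant, before a consonant other than r, m, n, p, b, f, v.
nodi ~ nozi — Anraken d corresponds to Ferev z between vowels (before a front vowel).
Applying these to Anraken 'medi':
  medi → midi   (e→i after a consonant, before a consonant other than r, m, n, p, b, f, v)
  midi → mizi   (d→z between vowels (before a front vowel))
So the Ferev cognate is 'mizi'.

mizi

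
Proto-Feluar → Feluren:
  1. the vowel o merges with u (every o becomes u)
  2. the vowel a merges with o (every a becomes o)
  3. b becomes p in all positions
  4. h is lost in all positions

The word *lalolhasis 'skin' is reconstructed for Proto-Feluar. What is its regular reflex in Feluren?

Feluren: start from *lalolhasis.
  rule 1 (vowel merger): lalolhasis → lalulhasis
  rule 2 (vowel merger): lalulhasis → lolulhosis
  rule 3: no change — lolulhosis
  rule 4 (h-loss): lolulhosis → lolulosis
  ⇒ Feluren lolulosis

lolulosis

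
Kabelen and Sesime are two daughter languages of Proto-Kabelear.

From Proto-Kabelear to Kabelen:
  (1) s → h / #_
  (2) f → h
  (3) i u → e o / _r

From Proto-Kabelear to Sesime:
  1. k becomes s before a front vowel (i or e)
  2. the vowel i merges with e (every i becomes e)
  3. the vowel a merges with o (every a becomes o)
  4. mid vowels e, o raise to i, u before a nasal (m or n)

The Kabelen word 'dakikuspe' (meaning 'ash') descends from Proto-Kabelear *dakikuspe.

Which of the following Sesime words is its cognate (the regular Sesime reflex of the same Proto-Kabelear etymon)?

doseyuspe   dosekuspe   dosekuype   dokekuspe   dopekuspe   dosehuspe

Sesime: *dakikuspe
  dakikuspe → dasikuspe   [palatalisation]
  dasikuspe → dasekuspe   [vowel merger]
  dasekuspe → dosekuspe   [vowel merger]
  dosekuspe (rule 4 does not apply)
  giving Sesime dosekuspe.
Only 'dosekuspe' matches the regular Sesime development of *dakikuspe.

dosekuspe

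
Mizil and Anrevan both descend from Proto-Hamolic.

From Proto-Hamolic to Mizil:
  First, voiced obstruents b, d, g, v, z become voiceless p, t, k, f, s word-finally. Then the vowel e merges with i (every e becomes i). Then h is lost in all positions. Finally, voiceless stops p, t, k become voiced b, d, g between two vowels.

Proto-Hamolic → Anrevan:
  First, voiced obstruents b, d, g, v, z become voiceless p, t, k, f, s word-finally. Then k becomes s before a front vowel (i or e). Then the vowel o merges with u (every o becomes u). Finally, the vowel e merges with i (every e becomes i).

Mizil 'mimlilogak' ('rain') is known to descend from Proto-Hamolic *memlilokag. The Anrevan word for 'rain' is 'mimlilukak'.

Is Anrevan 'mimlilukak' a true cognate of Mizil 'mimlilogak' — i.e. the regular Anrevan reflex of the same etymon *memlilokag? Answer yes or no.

yes

Derive the expected Anrevan reflex of *memlilokag:
Anrevan: *memlilokag
  memlilokag → memlilokak   [final devoicing]
  memlilokak (rule 2 does not apply)
  memlilokak → memlilukak   [vowel merger]
  memlilukak → mimlilukak   [vowel merger]
  giving Anrevan mimlilukak.
Anrevan 'mimlilukak' matches the regular reflex exactly, so the pair is cognate.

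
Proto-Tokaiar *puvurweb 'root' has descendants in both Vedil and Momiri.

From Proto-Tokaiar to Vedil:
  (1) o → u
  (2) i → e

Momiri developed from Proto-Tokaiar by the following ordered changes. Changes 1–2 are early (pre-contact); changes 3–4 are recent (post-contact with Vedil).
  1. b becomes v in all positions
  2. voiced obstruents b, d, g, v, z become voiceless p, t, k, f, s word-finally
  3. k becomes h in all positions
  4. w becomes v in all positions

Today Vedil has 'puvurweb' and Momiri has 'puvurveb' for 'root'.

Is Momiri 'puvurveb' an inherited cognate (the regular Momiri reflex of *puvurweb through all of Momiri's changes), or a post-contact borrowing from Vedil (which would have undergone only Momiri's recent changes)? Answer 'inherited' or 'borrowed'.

borrowed

If inherited, *puvurweb would pass through all of Momiri's changes:
Momiri: *puvurweb > puvurwev > puvurwef > puvurvef  (by unconditioned shift, final devoicing, unconditioned shift)
If borrowed from Vedil 'puvurweb' after the early changes, it would undergo only the recent ones:
  rule 3 (unconditioned shift): no change (puvurweb)
  rule 4 (unconditioned shift): puvurweb → puvurveb
  ⇒ as a loan: puvurveb
Momiri 'puvurveb' matches the loan outcome 'puvurveb', not the inherited 'puvurvef' — it skipped the early Momiri changes, so it was borrowed from Vedil.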